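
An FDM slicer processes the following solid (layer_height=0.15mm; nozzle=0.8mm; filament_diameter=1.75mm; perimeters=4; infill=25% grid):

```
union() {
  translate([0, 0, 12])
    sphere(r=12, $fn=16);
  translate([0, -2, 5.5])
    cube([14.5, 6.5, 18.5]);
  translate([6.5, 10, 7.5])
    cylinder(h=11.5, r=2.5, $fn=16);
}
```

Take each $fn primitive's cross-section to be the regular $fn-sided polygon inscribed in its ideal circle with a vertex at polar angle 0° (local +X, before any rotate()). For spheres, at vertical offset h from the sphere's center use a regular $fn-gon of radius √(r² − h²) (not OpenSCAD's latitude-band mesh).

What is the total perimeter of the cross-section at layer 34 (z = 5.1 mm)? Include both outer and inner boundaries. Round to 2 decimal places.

61.29 mm

At z = 5.1 mm: the sphere: section is a regular 16-gon, circumradius = √(r²−h²) = √(12²−6.9²) = 9.818 (perimeter = 2·16·9.818·sin(180°/16) = 61.29 mm); the cube at (0, -2) is absent (z outside [5.5, 24]); the cylinder at (6.5, 10) is not intersected at this z (z outside [7.5, 19]); Merging all regions: only the r=12 sphere is present, so the union is just that shape — boundary = 61.29 mm. Overall, the cross-section is a single solid region. Total boundary length (outer) = 61.29 mm.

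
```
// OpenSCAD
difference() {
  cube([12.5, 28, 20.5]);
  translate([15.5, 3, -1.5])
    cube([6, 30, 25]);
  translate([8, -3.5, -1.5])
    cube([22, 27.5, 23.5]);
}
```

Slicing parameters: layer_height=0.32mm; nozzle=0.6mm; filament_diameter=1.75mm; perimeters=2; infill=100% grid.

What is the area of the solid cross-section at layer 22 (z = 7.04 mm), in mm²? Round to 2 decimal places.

At z = 7.04 mm: the cube (footprint 12.5×28) is included at this height (area 350.00 mm²); the cube at (15.5, 3) (footprint 6×30) is included at this height (area 180.00 mm²); the cube at (8, -3.5) (footprint 22×27.5) is included at this height (area 605.00 mm²); After the difference (first − rest): starting from the 12.5×28 cube (350.00 mm²), the 6×30 cube at (15.5, 3) misses the remaining region (no effect); the 22×27.5 cube at (8, -3.5) partially overlaps it — only the 108.00 mm² overlap (of its 605.00 mm²) is removed, clipping the outline — area = 242.00 mm². Overall, the cross-section is a single solid region. Net area = 242.00 mm².

242.00 mm²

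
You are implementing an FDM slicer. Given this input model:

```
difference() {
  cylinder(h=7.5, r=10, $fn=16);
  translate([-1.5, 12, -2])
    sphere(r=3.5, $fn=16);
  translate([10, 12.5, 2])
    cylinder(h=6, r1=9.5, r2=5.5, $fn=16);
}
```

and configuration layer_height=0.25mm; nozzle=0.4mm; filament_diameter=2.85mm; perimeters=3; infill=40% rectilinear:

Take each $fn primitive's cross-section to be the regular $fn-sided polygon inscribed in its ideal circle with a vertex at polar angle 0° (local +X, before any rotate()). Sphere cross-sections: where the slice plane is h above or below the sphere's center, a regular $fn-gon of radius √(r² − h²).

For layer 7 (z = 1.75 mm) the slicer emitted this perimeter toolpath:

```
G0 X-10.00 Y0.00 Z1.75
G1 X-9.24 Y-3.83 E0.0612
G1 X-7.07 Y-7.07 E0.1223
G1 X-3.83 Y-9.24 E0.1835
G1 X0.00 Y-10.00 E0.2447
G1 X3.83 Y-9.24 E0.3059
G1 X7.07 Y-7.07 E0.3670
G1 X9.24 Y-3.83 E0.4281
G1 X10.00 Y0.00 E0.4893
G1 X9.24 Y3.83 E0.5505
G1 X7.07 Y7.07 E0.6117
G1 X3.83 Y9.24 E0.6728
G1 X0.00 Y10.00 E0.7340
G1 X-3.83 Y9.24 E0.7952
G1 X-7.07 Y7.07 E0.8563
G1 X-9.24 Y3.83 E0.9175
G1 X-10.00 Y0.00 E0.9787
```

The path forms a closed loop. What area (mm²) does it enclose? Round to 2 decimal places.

Apply the shoelace formula to the sequence of (X, Y) vertices; enclosed area = 306.19 mm².

306.19 mm²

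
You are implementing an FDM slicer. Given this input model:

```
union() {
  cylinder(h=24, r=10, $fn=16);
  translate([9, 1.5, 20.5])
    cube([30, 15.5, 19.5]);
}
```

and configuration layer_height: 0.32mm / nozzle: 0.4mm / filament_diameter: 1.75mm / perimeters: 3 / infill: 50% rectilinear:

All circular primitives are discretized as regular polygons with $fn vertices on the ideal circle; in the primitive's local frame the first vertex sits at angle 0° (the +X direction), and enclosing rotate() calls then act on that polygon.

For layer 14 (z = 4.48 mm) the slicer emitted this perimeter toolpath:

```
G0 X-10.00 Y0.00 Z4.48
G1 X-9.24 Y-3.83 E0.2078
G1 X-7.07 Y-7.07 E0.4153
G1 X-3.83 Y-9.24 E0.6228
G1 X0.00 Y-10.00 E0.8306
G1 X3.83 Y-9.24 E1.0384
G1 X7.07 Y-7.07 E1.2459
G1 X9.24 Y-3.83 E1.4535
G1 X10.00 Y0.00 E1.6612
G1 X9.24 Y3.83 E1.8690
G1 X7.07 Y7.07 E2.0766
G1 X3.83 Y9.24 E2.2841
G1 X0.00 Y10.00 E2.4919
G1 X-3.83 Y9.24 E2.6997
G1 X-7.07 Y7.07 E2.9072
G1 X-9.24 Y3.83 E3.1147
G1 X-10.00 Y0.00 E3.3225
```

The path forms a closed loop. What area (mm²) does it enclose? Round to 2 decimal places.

Apply the shoelace formula to the sequence of (X, Y) vertices; enclosed area = 306.19 mm².

306.19 mm²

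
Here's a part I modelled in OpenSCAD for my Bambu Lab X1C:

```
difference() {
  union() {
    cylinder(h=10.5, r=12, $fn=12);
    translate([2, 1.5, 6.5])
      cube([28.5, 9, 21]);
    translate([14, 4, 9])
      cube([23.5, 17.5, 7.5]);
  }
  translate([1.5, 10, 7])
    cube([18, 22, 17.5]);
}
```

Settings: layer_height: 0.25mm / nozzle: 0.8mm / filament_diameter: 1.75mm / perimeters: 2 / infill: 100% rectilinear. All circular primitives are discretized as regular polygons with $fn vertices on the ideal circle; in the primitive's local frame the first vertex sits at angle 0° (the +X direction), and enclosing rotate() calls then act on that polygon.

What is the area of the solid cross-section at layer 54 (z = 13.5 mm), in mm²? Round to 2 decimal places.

491.25 mm²

At z = 13.5 mm: the cylinder is not intersected at this z (z outside [0, 10.5]); the cube at (2, 1.5) (footprint 28.5×9) is included at this height (area 256.50 mm²); the 23.5×17.5 cube at (14, 4) contributes its full rectangle (area 411.25 mm²); Merging all regions: the regions partially overlap — summed areas 667.75 mm² minus the doubly-counted overlap 107.25 mm² gives 560.50 mm² — area = 560.50 mm²; the 18×22 cube at (1.5, 10) contributes its full rectangle (area 396.00 mm²); After the difference (first − rest): starting from that combined region (560.50 mm²), the 18×22 cube at (1.5, 10) partially overlaps it — only the 69.25 mm² overlap (of its 396.00 mm²) is removed, clipping the outline — area = 491.25 mm². Overall, the cross-section is a single solid region. Net area = 491.25 mm².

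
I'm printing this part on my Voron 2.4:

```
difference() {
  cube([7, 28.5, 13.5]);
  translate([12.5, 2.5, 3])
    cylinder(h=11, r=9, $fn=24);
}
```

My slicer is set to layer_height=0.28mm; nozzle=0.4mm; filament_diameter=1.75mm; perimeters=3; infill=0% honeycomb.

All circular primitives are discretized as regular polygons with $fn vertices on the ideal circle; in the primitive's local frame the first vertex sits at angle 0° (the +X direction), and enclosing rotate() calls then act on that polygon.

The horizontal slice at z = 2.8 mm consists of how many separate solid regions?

1

At z = 2.8 mm: the cube is present — its section is the full 7×28.5 rectangle; the cylinder at (12.5, 2.5) does not reach this height (z outside [3, 14]); Taking the first minus the rest: none of the subtracted shapes is present at this height, so the 7×28.5 cube is unchanged — 1 connected region. The result has 1 disconnected region.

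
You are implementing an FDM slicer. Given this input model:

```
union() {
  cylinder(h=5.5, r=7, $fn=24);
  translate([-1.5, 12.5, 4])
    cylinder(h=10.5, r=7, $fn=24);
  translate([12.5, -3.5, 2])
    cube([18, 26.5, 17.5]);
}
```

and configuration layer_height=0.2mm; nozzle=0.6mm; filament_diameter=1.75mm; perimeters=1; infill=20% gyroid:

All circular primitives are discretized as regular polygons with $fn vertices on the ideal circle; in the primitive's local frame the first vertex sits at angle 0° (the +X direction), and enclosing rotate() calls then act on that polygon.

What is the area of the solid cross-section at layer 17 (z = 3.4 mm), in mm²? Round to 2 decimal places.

629.19 mm²

At z = 3.4 mm: the r=7 cylinder gives a regular 24-gon of circumradius 7 (constant along its height) (area = (24/2)·7.000²·sin(360°/24) = 152.19 mm²); the cylinder at (-1.5, 12.5) is absent (z outside [4, 14.5]); the cube at (12.5, -3.5) is present — its section is the full 18×26.5 rectangle (area 477.00 mm²); Merging all regions: the 2 present regions are separate (no shared area or edge), so areas and boundary lengths simply add and each stays a separate island — area = 629.19 mm². Overall, the cross-section has 2 separate islands. Net area = 629.19 mm².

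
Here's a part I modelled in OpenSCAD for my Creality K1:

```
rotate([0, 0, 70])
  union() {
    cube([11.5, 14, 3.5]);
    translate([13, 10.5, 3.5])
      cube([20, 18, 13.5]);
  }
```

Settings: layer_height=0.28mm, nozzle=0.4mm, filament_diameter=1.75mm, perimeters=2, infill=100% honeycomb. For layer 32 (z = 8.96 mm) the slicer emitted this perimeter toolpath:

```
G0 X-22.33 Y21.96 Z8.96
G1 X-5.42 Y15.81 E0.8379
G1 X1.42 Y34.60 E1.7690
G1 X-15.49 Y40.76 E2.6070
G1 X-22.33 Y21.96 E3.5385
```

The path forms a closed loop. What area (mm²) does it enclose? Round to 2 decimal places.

359.92 mm²

Apply the shoelace formula to the sequence of (X, Y) vertices; enclosed area = 359.92 mm².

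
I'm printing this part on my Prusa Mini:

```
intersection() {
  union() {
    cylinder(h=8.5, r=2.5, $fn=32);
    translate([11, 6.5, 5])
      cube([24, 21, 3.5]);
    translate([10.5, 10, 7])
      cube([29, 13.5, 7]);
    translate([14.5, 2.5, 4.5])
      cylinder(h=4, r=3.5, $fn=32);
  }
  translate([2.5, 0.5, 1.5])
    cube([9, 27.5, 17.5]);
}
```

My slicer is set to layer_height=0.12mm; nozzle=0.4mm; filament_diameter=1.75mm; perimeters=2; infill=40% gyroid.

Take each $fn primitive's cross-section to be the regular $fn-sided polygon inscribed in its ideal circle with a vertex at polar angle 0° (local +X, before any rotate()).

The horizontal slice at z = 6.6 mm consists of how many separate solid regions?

At z = 6.6 mm: the cylinder: section is a regular 32-gon, circumradius r=2.5; the cube at (11, 6.5) (footprint 24×21) is included at this height; the cube at (10.5, 10) does not reach this height (z outside [7, 14]); the cylinder at (14.5, 2.5): section is a regular 32-gon, circumradius r=3.5; Taking the union: the 3 present regions are separate (no shared area or edge), so areas and boundary lengths simply add and each stays a separate island — 3 connected regions; the 9×27.5 cube at (2.5, 0.5) contributes its full rectangle; Taking the intersection: the 9×27.5 cube at (2.5, 0.5) partially overlaps that combined region; clipping to the common part keeps 11.68 mm² — 2 connected regions. The result has 2 disconnected regions.

2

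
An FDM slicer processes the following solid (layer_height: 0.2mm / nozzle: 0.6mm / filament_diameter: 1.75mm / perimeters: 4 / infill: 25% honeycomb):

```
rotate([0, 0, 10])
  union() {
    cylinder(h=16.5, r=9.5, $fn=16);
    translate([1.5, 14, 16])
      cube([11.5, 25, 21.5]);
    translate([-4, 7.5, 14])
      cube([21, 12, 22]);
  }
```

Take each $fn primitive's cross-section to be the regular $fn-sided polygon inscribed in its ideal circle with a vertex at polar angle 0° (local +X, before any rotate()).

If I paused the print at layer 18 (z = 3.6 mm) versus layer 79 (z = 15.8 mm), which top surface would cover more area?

layer 79 (z = 15.8 mm)

Layer 18 (z = 3.6): the r=9.5 cylinder gives a regular 16-gon of circumradius 9.5 (constant along its height) (area = (16/2)·9.500²·sin(360°/16) = 276.30 mm²); the cube at (1.5, 14) is not intersected at this z (z outside [16, 37.5]); the cube at (-4, 7.5) is absent (z outside [14, 36]); Merging all regions: only the r=9.5 cylinder is present, so the union is just that shape — area = 276.30 mm²; (rotated 10° about Z; rotation is an isometry so areas/perimeters/island counts are preserved). So its area = 276.30 mm². Layer 79 (z = 15.8): the cylinder: section is a regular 16-gon, circumradius r=9.5 (area = (16/2)·9.500²·sin(360°/16) = 276.30 mm²); the cube at (1.5, 14) is not intersected at this z (z outside [16, 37.5]); the cube at (-4, 7.5) is present — its section is the full 21×12 rectangle (area 252.00 mm²); Merging all regions: the regions partially overlap — summed areas 528.30 mm² minus the doubly-counted overlap 13.55 mm² gives 514.74 mm² — area = 514.74 mm²; (whole slice rotated 10° about Z — lengths, areas and connectivity unchanged). So its area = 514.74 mm². Layer 79 is larger (514.74 vs 276.30 mm²).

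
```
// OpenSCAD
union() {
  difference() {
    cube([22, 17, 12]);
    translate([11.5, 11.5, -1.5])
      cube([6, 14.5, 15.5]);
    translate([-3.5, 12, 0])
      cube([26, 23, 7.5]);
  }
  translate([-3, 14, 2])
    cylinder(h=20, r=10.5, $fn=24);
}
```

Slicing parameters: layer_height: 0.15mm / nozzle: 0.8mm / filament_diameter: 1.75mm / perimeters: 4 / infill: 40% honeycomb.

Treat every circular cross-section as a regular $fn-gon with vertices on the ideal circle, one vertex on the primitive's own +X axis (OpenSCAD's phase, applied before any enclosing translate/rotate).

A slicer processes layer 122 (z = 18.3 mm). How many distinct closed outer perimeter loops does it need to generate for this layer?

1

At z = 18.3 mm: the cube does not reach this height (z outside [0, 12]); the cube at (11.5, 11.5) is absent (z outside [-1.5, 14]); the cube at (-3.5, 12) is not intersected at this z (z outside [0, 7.5]); After the difference (first − rest): the first operand is absent here, so nothing remains; the cylinder at (-3, 14): section is a regular 24-gon, circumradius r=10.5; Combining (union): only the r=10.5 cylinder at (-3, 14) is present, so the union is just that shape — 1 connected region. The result has 1 disconnected region.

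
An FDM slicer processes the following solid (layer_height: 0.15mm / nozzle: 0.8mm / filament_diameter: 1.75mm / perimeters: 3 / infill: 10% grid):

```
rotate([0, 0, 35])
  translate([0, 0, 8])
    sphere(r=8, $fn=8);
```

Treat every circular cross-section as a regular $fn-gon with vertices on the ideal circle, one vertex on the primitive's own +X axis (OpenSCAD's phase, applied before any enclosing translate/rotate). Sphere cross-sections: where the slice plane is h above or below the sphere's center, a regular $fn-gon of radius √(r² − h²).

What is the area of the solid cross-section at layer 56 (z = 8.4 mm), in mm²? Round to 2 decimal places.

At z = 8.4 mm: the r=8 sphere contributes a regular 8-gon of circumradius √(8²−0.4²) = 7.990 (area = (8/2)·7.990²·sin(360°/8) = 180.57 mm²); (rotated 35° about Z; rotation is an isometry so areas/perimeters/island counts are preserved). Overall, the cross-section is a single solid region. Net area = 180.57 mm².

180.57 mm²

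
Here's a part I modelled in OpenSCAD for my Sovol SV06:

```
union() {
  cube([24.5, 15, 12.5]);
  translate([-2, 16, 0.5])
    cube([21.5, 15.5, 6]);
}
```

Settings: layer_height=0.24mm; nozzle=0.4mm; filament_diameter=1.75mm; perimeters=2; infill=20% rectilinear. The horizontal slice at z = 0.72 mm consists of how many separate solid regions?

2

At z = 0.72 mm: the cube (footprint 24.5×15) is included at this height; the cube at (-2, 16) is present — its section is the full 21.5×15.5 rectangle; Merging all regions: the 2 present regions are separate (no shared area or edge), so areas and boundary lengths simply add and each stays a separate island — 2 connected regions. The result has 2 disconnected regions.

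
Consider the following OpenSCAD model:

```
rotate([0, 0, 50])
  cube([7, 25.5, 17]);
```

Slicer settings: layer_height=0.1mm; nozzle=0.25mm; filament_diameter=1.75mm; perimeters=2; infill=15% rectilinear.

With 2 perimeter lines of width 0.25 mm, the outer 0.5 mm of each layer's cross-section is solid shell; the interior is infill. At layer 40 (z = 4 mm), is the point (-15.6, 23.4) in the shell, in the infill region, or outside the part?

At z = 4 mm: the 7×25.5 cube contributes its full rectangle; (whole slice rotated 50° about Z — lengths, areas and connectivity unchanged). Overall, the cross-section is a single solid region. Undo the 50° rotation: the query point maps to (7.898, 26.992) in the un-rotated model frame. The nearest boundary edge runs (7.00, 0.00)→(7.00, 25.50); distance from the point to it = 1.74 mm. The point is not inside any of the regions above, so it lies outside the cross-section (1.74 mm from the nearest boundary).

outside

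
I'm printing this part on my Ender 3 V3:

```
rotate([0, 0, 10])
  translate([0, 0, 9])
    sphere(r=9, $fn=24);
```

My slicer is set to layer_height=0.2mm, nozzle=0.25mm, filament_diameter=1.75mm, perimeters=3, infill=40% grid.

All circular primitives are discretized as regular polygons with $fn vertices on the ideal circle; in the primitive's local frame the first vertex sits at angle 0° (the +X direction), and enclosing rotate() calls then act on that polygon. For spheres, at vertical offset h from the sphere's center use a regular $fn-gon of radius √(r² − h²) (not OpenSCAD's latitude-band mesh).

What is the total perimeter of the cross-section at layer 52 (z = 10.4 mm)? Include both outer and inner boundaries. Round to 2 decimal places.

At z = 10.4 mm: the sphere: section is a regular 24-gon, circumradius = √(r²−h²) = √(9²−1.4²) = 8.890 (perimeter = 2·24·8.890·sin(180°/24) = 55.70 mm); (rotated 10° about Z; rotation is an isometry so areas/perimeters/island counts are preserved). Overall, the cross-section is a single solid region. Total boundary length (outer) = 55.70 mm.

55.70 mm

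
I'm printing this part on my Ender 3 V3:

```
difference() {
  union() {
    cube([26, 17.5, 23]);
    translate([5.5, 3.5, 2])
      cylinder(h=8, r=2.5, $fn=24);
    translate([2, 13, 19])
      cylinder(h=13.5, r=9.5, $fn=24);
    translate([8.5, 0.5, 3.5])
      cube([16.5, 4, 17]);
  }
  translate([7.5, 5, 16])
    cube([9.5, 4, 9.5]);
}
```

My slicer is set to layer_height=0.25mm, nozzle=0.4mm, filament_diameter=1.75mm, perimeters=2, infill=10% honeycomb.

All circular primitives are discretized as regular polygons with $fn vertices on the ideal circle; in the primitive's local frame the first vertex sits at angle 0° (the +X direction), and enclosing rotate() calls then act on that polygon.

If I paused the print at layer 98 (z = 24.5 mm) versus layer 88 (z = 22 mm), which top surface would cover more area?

layer 88 (z = 22 mm)

Layer 98 (z = 24.5): the cube is not intersected at this z (z outside [0, 23]); the cylinder at (5.5, 3.5) is absent (z outside [2, 10]); the r=9.5 cylinder at (2, 13) contributes a regular 24-gon of circumradius 9.5 (area = (24/2)·9.500²·sin(360°/24) = 280.30 mm²); the cube at (8.5, 0.5) is not intersected at this z (z outside [3.5, 20.5]); Combining (union): only the r=9.5 cylinder at (2, 13) is present, so the union is just that shape — area = 280.30 mm²; the 9.5×4 cube at (7.5, 5) contributes its full rectangle (area 38.00 mm²); After the difference (first − rest): starting from that combined region (280.30 mm²), the 9.5×4 cube at (7.5, 5) partially overlaps it — only the 6.61 mm² overlap (of its 38.00 mm²) is removed, clipping the outline — area = 273.69 mm². So its area = 273.69 mm². Layer 88 (z = 22): the cube (footprint 26×17.5) is included at this height (area 455.00 mm²); the cylinder at (5.5, 3.5) does not reach this height (z outside [2, 10]); the r=9.5 cylinder at (2, 13) gives a regular 24-gon of circumradius 9.5 (constant along its height) (area = (24/2)·9.500²·sin(360°/24) = 280.30 mm²); the cube at (8.5, 0.5) does not reach this height (z outside [3.5, 20.5]); Combining (union): the regions partially overlap — summed areas 735.30 mm² minus the doubly-counted overlap 138.64 mm² gives 596.66 mm² — area = 596.66 mm²; the cube at (7.5, 5) (footprint 9.5×4) is included at this height (area 38.00 mm²); After the difference (first − rest): starting from the result so far (596.66 mm²), the 9.5×4 cube at (7.5, 5) lies wholly inside it (removes its full 38.00 mm² and its 27.00 mm outline becomes a hole wall) — area = 558.66 mm². So its area = 558.66 mm². Layer 88 is larger (558.66 vs 273.69 mm²).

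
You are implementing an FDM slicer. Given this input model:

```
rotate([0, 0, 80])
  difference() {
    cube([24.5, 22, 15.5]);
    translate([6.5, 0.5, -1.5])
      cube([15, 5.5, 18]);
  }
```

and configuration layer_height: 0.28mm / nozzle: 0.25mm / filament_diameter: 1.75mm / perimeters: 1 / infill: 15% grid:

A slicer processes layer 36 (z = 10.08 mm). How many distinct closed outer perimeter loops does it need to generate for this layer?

1

At z = 10.08 mm: the cube is present — its section is the full 24.5×22 rectangle; the cube at (6.5, 0.5) is present — its section is the full 15×5.5 rectangle; Subtracting the remaining from the first: starting from the 24.5×22 cube, the 15×5.5 cube at (6.5, 0.5) lies wholly inside it (removes its full 82.50 mm² and its 41.00 mm outline becomes a hole wall) — 1 connected region with 1 hole; (whole slice rotated 80° about Z — lengths, areas and connectivity unchanged). The result has 1 disconnected region.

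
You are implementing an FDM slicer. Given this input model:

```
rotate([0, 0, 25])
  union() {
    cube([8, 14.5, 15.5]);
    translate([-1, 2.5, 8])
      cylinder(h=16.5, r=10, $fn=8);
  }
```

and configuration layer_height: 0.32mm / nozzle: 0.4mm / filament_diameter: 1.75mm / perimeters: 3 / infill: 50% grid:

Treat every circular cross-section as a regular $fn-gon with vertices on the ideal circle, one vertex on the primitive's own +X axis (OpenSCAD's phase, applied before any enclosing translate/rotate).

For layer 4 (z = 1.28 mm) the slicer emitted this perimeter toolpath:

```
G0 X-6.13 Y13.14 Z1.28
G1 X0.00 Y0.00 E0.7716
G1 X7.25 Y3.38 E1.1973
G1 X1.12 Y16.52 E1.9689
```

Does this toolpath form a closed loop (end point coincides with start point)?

Start point (G0): (-6.13, 13.14). End point (last G1): the path does not return to the start — open.

no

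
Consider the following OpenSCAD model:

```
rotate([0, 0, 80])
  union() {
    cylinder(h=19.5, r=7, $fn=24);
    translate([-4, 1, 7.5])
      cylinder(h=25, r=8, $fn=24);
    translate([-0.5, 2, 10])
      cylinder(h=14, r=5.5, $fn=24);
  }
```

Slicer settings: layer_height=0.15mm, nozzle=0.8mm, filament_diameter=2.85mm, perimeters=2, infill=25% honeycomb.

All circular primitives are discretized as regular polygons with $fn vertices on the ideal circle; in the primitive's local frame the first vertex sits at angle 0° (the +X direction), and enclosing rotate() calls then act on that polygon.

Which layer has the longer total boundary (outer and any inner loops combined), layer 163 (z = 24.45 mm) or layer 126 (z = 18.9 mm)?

Layer 163 (z = 24.45): the cylinder is absent (z outside [0, 19.5]); the r=8 cylinder at (-4, 1) contributes a regular 24-gon of circumradius 8 (perimeter = 2·24·8.000·sin(180°/24) = 50.12 mm); the cylinder at (-0.5, 2) is not intersected at this z (z outside [10, 24]); Merging all regions: only the r=8 cylinder at (-4, 1) is present, so the union is just that shape — boundary = 50.12 mm; (rotated 80° about Z; rotation is an isometry so areas/perimeters/island counts are preserved). So its perimeter = 50.12 mm. Layer 126 (z = 18.9): the cylinder: section is a regular 24-gon, circumradius r=7 (perimeter = 2·24·7.000·sin(180°/24) = 43.86 mm); the cylinder at (-4, 1): section is a regular 24-gon, circumradius r=8 (perimeter = 2·24·8.000·sin(180°/24) = 50.12 mm); the r=5.5 cylinder at (-0.5, 2) contributes a regular 24-gon of circumradius 5.5 (perimeter = 2·24·5.500·sin(180°/24) = 34.46 mm); Taking the union: the regions partially overlap (shared area 206.54 mm²), so the edge portions inside another operand are dropped and the merged outline is re-measured after clipping — boundary = 55.56 mm; (rotated 80° about Z; rotation is an isometry so areas/perimeters/island counts are preserved). So its perimeter = 55.56 mm. Layer 126 is larger (55.56 vs 50.12 mm).

layer 126 (z = 18.9 mm)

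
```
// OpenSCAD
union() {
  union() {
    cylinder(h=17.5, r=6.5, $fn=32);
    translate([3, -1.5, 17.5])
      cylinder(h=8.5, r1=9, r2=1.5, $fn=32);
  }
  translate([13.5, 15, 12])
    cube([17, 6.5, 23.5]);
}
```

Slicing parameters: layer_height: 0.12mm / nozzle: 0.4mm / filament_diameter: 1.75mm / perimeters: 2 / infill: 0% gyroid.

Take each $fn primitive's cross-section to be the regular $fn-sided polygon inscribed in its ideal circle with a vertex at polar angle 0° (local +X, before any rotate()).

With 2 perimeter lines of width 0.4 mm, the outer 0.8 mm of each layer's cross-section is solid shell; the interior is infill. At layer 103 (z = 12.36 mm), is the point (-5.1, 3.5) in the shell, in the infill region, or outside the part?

At z = 12.36 mm: the r=6.5 cylinder contributes a regular 32-gon of circumradius 6.5; the cone at (3, -1.5) is absent (z outside [17.5, 26]); Taking the union: only the r=6.5 cylinder is present, so the union is just that shape — 1 connected region; the 17×6.5 cube at (13.5, 15) contributes its full rectangle; Combining (union): the 2 present regions are separate (no shared area or edge), so areas and boundary lengths simply add and each stays a separate island — 2 connected regions. Overall, the cross-section has 2 separate islands. The nearest boundary edge runs (-5.40, 3.61)→(-4.60, 4.60); distance from the point to it = 0.31 mm. (Shell/infill is judged within the island containing the point — the largest one.) The point is inside the cross-section, 0.31 mm from the nearest boundary — within the 0.8 mm shell band (2 × 0.4).

shell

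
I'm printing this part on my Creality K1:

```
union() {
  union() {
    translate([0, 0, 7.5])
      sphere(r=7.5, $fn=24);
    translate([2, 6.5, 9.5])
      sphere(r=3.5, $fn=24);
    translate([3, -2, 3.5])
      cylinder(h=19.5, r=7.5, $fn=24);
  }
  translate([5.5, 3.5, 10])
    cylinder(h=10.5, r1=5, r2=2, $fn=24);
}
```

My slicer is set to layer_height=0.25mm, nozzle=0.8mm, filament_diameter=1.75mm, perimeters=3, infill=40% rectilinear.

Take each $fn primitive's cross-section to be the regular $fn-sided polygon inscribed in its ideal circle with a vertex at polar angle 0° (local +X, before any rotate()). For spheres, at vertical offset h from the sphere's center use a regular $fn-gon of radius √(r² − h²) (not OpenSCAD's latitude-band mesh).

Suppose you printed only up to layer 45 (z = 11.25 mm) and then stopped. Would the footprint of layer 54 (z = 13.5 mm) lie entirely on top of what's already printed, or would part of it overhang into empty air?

Compare the two slices. At z = 11.25: the r=7.5 sphere contributes a regular 24-gon of circumradius √(7.5²−3.75²) = 6.495 (area = (24/2)·6.495²·sin(360°/24) = 131.03 mm²); the sphere at (2, 6.5): section is a regular 24-gon, circumradius = √(r²−h²) = √(3.5²−1.75²) = 3.031 (area = (24/2)·3.031²·sin(360°/24) = 28.53 mm²); the r=7.5 cylinder at (3, -2) contributes a regular 24-gon of circumradius 7.5 (area = (24/2)·7.500²·sin(360°/24) = 174.70 mm²); Merging all regions: the regions partially overlap — summed areas 334.26 mm² minus the doubly-counted overlap 112.49 mm² gives 221.77 mm² — area = 221.77 mm²; the cone at (5.5, 3.5) contributes a regular 24-gon of circumradius 4.643 (interpolated between r1=5 and r2=2 at t=0.119) (area = (24/2)·4.643²·sin(360°/24) = 66.95 mm²); Combining (union): the regions partially overlap — summed areas 288.72 mm² minus the doubly-counted overlap 48.52 mm² gives 240.19 mm² — area = 240.19 mm². At z = 13.5: the sphere: section is a regular 24-gon, circumradius = √(r²−h²) = √(7.5²−6²) = 4.500 (area = (24/2)·4.500²·sin(360°/24) = 62.89 mm²); the sphere at (2, 6.5) does not reach this height (|z−center|=4.000 > r=3.5); the r=7.5 cylinder at (3, -2) gives a regular 24-gon of circumradius 7.5 (constant along its height) (area = (24/2)·7.500²·sin(360°/24) = 174.70 mm²); Merging all regions: the regions partially overlap — summed areas 237.60 mm² minus the doubly-counted overlap 60.07 mm² gives 177.52 mm² — area = 177.52 mm²; the cone at (5.5, 3.5) (r1=5→r2=2) has section circumradius 4.000 here — a regular 24-gon (area = (24/2)·4.000²·sin(360°/24) = 49.69 mm²); Merging all regions: the regions partially overlap — summed areas 227.22 mm² minus the doubly-counted overlap 33.15 mm² gives 194.07 mm² — area = 194.07 mm². Checking containment: the cross-section at z = 13.5 is a subset of the cross-section at z = 11.25.

entirely on top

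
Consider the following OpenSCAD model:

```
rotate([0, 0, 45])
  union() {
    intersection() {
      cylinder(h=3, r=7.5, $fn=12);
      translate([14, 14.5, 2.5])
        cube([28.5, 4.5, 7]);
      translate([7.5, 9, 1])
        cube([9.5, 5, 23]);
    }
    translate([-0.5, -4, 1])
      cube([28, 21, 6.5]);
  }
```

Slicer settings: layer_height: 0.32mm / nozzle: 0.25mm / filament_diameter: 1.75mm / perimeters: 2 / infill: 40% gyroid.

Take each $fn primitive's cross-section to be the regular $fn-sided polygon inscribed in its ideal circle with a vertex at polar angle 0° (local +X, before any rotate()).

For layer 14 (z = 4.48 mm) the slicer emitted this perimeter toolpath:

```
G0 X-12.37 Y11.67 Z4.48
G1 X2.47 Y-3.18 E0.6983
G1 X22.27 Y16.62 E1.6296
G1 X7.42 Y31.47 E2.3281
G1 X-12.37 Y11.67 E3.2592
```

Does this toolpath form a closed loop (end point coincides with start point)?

yes

Start point (G0): (-12.37, 11.67). End point (last G1): the path returns to the start — closed.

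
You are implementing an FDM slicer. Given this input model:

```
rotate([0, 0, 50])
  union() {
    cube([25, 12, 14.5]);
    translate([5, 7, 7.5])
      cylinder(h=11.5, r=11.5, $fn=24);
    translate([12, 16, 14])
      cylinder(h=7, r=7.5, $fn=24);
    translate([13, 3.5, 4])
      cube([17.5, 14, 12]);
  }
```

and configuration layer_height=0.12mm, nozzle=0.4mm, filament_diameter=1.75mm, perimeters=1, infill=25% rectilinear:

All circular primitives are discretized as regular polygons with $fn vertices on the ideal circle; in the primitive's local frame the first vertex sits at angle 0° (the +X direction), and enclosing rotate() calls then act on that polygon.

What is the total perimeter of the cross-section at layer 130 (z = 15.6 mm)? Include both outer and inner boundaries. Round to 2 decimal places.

109.68 mm

At z = 15.6 mm: the cube is absent (z outside [0, 14.5]); the cylinder at (5, 7): section is a regular 24-gon, circumradius r=11.5 (perimeter = 2·24·11.500·sin(180°/24) = 72.05 mm); the cylinder at (12, 16): section is a regular 24-gon, circumradius r=7.5 (perimeter = 2·24·7.500·sin(180°/24) = 46.99 mm); the cube at (13, 3.5) (footprint 17.5×14) is included at this height (perimeter 63.00 mm); Merging all regions: the regions partially overlap (shared area 139.84 mm²), so the edge portions inside another operand are dropped and the merged outline is re-measured after clipping — boundary = 109.68 mm; (rotated 50° about Z; rotation is an isometry so areas/perimeters/island counts are preserved). Overall, the cross-section is a single solid region. Total boundary length (outer) = 109.68 mm.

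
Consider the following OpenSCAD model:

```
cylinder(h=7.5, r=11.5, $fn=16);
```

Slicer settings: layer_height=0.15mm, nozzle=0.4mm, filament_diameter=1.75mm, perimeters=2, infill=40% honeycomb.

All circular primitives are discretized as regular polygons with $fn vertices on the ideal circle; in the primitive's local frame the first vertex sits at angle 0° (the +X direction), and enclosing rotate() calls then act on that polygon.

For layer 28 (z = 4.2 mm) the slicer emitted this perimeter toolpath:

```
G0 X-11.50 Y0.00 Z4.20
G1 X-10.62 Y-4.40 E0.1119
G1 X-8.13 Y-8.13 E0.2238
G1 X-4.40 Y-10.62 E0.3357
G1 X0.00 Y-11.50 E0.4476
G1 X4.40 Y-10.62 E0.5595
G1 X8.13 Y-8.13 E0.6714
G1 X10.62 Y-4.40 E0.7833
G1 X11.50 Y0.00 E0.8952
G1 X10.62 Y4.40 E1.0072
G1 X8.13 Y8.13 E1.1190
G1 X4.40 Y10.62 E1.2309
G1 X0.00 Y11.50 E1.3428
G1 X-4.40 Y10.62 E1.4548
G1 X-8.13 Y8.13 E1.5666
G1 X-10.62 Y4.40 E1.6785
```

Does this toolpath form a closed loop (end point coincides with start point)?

no

Start point (G0): (-11.50, 0.00). End point (last G1): the path does not return to the start — open.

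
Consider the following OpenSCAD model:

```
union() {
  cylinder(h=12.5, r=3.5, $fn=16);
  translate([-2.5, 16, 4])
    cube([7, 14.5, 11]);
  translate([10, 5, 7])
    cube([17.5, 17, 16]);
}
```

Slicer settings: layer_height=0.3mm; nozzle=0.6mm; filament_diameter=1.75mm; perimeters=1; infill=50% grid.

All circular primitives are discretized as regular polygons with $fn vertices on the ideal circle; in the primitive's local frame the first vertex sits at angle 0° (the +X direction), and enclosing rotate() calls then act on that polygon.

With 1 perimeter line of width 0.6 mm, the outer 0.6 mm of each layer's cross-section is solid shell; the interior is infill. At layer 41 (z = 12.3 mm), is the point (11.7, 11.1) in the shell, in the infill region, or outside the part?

At z = 12.3 mm: the r=3.5 cylinder gives a regular 16-gon of circumradius 3.5 (constant along its height); the cube at (-2.5, 16) is present — its section is the full 7×14.5 rectangle; the cube at (10, 5) is present — its section is the full 17.5×17 rectangle; Taking the union: the 3 present regions are separate (no shared area or edge), so areas and boundary lengths simply add and each stays a separate island — 3 connected regions. Overall, the cross-section has 3 separate islands. The nearest boundary edge runs (10.00, 5.00)→(10.00, 22.00); distance from the point to it = 1.70 mm. (Shell/infill is judged within the island containing the point — the largest one.) The point is inside the cross-section and 1.70 mm from the nearest boundary — more than the 0.6 mm shell width (1 × 0.6), so it's in the infill interior.

infill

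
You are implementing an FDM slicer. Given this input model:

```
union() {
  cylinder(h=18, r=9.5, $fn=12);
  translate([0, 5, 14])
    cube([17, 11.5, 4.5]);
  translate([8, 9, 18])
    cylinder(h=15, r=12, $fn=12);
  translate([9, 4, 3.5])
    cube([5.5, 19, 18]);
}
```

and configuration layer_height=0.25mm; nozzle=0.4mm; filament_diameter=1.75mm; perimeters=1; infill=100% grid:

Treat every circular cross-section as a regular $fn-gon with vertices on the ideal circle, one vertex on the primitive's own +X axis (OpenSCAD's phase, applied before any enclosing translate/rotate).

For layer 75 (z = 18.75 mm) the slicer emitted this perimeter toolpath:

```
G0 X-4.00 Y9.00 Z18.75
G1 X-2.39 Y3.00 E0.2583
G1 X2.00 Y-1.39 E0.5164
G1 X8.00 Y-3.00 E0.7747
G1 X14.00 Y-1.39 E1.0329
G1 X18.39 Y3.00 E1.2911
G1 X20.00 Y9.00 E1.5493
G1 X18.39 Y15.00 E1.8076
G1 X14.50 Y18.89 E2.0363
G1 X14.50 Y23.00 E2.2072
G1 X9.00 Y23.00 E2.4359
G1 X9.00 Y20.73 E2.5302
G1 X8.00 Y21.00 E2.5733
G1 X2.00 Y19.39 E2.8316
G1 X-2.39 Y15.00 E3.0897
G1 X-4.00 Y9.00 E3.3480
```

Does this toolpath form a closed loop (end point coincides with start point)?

Start point (G0): (-4.00, 9.00). End point (last G1): the path returns to the start — closed.

yes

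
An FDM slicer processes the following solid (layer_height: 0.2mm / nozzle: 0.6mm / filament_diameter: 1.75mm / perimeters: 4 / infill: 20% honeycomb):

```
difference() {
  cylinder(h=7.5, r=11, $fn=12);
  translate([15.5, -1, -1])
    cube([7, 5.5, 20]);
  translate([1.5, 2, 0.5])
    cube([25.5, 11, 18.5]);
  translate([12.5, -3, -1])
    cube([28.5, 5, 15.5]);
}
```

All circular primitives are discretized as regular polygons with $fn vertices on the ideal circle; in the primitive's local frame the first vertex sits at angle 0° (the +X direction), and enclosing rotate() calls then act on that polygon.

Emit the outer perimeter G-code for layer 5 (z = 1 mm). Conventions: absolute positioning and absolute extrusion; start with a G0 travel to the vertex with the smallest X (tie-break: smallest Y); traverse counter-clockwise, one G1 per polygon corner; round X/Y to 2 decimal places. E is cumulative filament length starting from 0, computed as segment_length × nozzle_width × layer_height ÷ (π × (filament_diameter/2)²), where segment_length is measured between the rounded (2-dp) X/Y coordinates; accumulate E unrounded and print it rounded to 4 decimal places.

At z = 1 mm: the r=11 cylinder contributes a regular 12-gon of circumradius 11; the cube at (15.5, -1) is present — its section is the full 7×5.5 rectangle; the cube at (1.5, 2) is present — its section is the full 25.5×11 rectangle; the cube at (12.5, -3) is present — its section is the full 28.5×5 rectangle; Taking the first minus the rest: starting from the r=11 cylinder, the 7×5.5 cube at (15.5, -1) misses the remaining region (no effect); the 25.5×11 cube at (1.5, 2) partially overlaps it — only the 56.09 mm² overlap (of its 280.50 mm²) is removed, clipping the outline; the 28.5×5 cube at (12.5, -3) misses the remaining region (no effect) — 1 connected region. The outline is a single polygon with 13 vertices. Extrusion per mm of travel: 0.6 × 0.2 / (π × 0.875²) = 0.049890. Accumulating E over each segment gives final E = 3.6141.

G0 X-11.00 Y0.00 Z1.00
G1 X-9.53 Y-5.50 E0.2840
G1 X-5.50 Y-9.53 E0.5684
G1 X0.00 Y-11.00 E0.8524
G1 X5.50 Y-9.53 E1.1364
G1 X9.53 Y-5.50 E1.4208
G1 X11.00 Y0.00 E1.7048
G1 X10.46 Y2.00 E1.8081
G1 X1.50 Y2.00 E2.2552
G1 X1.50 Y10.60 E2.6842
G1 X0.00 Y11.00 E2.7617
G1 X-5.50 Y9.53 E3.0457
G1 X-9.53 Y5.50 E3.3300
G1 X-11.00 Y0.00 E3.6141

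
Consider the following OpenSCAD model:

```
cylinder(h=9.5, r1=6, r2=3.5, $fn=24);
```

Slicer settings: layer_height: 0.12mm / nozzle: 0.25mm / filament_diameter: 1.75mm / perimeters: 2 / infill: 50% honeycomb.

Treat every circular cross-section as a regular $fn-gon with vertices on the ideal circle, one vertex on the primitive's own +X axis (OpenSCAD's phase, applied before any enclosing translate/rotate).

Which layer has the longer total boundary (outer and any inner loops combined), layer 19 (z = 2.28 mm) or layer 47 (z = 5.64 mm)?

Layer 19 (z = 2.28): the cone: at t=0.240 of its height the radius interpolates to r₁+(r₂−r₁)t = 5.400, giving a regular 24-gon of that circumradius (perimeter = 2·24·5.400·sin(180°/24) = 33.83 mm). So its perimeter = 33.83 mm. Layer 47 (z = 5.64): the cone: at t=0.594 of its height the radius interpolates to r₁+(r₂−r₁)t = 4.516, giving a regular 24-gon of that circumradius (perimeter = 2·24·4.516·sin(180°/24) = 28.29 mm). So its perimeter = 28.29 mm. Layer 19 is larger (33.83 vs 28.29 mm).

layer 19 (z = 2.28 mm)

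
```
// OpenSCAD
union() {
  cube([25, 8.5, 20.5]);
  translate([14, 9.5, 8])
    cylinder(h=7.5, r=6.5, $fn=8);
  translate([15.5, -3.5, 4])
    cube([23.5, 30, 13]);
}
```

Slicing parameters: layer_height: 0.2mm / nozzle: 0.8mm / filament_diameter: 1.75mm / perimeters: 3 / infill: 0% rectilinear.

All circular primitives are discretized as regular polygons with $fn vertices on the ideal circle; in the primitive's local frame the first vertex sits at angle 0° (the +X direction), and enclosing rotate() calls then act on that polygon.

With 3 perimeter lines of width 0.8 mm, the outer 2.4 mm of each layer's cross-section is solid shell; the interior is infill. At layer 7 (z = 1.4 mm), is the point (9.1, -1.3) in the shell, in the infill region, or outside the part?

At z = 1.4 mm: the cube is present — its section is the full 25×8.5 rectangle; the cylinder at (14, 9.5) is absent (z outside [8, 15.5]); the cube at (15.5, -3.5) does not reach this height (z outside [4, 17]); Combining (union): only the 25×8.5 cube is present, so the union is just that shape — 1 connected region. Overall, the cross-section is a single solid region. The nearest boundary edge runs (0.00, 0.00)→(25.00, 0.00); distance from the point to it = 1.30 mm. The point is not inside any of the regions above, so it lies outside the cross-section (1.30 mm from the nearest boundary).

outside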